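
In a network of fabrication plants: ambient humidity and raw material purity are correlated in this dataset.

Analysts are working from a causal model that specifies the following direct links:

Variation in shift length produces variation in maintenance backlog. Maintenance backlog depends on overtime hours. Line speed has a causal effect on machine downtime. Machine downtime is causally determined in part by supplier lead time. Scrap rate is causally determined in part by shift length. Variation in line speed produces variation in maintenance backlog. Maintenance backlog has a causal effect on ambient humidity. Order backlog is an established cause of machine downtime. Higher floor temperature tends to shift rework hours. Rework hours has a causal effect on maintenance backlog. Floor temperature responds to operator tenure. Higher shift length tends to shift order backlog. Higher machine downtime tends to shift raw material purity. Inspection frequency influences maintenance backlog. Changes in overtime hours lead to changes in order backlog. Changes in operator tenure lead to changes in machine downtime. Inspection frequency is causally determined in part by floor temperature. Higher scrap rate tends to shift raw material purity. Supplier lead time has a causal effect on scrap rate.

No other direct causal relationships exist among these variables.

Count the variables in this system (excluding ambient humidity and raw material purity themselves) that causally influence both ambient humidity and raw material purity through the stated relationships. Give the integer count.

4

The common causes are: line speed (to ambient humidity via line speed → maintenance backlog → ambient humidity; to raw material purity via line speed → machine downtime → raw material purity); operator tenure (to ambient humidity via operator tenure → floor temperature → rework hours → maintenance backlog → ambient humidity; to raw material purity via operator tenure → machine downtime → raw material purity); overtime hours (to ambient humidity via overtime hours → maintenance backlog → ambient humidity; to raw material purity via overtime hours → order backlog → machine downtime → raw material purity); shift length (to ambient humidity via shift length → maintenance backlog → ambient humidity; to raw material purity via shift length → scrap rate → raw material purity).
Every other variable lacks a causal path to at least one of ambient humidity and raw material purity.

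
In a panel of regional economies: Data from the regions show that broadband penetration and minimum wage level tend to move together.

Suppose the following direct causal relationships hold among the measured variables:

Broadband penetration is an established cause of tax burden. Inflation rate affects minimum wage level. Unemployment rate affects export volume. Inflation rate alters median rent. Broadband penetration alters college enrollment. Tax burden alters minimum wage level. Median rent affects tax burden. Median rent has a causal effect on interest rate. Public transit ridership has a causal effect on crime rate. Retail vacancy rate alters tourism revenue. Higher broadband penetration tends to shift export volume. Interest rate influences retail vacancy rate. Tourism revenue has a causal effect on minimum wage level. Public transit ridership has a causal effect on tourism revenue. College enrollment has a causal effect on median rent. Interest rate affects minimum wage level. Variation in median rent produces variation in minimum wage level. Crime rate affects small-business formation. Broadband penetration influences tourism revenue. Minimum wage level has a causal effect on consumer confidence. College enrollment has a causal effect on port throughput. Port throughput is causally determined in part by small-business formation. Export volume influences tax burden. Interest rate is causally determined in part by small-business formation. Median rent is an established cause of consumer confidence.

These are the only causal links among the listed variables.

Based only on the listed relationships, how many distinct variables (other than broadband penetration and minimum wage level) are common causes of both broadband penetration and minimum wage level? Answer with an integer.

0

No listed variable has a causal path to both broadband penetration and minimum wage level, so there are no common causes.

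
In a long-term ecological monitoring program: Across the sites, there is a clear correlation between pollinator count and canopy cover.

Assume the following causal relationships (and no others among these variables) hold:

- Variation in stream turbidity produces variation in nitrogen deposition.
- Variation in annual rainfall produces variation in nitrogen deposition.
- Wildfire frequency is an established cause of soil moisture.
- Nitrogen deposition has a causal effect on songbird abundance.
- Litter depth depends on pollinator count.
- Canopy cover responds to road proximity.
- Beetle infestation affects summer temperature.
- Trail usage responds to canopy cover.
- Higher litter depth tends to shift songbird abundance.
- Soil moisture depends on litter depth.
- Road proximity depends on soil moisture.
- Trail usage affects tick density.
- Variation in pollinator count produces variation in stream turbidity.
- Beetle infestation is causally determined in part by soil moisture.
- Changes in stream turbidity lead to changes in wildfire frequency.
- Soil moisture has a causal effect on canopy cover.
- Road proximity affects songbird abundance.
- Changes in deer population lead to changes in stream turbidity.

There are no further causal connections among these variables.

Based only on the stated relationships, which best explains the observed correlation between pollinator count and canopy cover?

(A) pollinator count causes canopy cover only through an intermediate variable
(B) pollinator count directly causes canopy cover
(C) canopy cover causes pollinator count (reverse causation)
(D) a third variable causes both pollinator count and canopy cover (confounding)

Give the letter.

Pollinator count reaches canopy cover through pollinator count → litter depth → soil moisture → canopy cover — an indirect causal chain with no direct pollinator count → canopy cover link. No variable causes both pollinator count and canopy cover, so confounding is ruled out; the effect is mediated.

A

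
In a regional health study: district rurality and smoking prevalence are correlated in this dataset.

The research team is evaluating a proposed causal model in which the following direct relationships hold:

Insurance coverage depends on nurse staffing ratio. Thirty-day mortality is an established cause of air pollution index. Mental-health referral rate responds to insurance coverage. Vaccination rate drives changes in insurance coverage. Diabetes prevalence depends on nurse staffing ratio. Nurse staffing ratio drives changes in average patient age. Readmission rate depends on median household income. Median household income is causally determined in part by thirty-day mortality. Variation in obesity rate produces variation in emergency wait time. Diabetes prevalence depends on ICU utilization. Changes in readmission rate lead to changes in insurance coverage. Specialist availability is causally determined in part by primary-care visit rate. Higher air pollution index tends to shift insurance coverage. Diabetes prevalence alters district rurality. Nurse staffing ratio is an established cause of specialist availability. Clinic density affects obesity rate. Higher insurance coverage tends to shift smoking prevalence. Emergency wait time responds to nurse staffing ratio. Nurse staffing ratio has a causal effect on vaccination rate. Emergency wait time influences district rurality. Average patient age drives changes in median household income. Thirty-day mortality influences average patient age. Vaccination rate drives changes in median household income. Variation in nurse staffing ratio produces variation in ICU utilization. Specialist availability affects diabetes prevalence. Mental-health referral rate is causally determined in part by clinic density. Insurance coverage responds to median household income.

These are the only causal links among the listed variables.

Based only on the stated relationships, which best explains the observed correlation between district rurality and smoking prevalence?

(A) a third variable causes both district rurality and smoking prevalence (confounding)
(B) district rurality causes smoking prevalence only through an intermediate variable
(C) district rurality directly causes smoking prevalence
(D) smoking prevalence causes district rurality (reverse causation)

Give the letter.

Nurse staffing ratio causes district rurality (nurse staffing ratio → diabetes prevalence → district rurality) and smoking prevalence (nurse staffing ratio → insurance coverage → smoking prevalence) — a common cause creating the correlation.
There is no stated path from district rurality to smoking prevalence or from smoking prevalence to district rurality, so neither direct nor reverse causation applies.

A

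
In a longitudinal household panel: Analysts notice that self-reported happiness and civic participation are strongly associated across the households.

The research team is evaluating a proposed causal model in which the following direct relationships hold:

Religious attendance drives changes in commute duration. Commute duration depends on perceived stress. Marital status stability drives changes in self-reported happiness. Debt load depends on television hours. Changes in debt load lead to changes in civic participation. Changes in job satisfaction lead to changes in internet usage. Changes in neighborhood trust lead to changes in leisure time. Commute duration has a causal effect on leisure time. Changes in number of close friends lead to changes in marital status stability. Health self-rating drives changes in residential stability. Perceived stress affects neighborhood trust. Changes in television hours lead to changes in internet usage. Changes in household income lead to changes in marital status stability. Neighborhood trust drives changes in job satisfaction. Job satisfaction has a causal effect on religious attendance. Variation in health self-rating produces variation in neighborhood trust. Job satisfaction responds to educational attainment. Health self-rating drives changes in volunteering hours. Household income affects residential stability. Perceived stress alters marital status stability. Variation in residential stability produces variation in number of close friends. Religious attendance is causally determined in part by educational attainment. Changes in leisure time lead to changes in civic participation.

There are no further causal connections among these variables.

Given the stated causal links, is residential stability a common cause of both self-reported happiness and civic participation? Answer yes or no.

Residential stability has no stated causal path to civic participation. A confounder must cause both variables, so residential stability does not qualify.

no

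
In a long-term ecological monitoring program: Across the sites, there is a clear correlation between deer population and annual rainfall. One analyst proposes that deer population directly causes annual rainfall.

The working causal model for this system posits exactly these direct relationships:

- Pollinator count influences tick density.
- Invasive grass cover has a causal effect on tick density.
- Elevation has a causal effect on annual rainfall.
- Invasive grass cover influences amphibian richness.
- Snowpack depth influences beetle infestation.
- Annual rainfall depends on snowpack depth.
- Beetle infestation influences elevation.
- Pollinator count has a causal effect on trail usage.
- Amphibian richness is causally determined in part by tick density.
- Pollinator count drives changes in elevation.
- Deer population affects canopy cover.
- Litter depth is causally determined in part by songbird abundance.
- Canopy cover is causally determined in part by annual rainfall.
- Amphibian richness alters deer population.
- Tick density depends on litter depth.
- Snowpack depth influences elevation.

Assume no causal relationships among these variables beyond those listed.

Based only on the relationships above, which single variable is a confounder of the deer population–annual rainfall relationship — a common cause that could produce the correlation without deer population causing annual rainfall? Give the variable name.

pollinator count

Pollinator count has a causal path to deer population (pollinator count → tick density → amphibian richness → deer population) and a separate causal path to annual rainfall (pollinator count → elevation → annual rainfall), so it is a common cause of both.
No stated relationship gives deer population a causal route to annual rainfall, so the correlation is explained by the shared upstream cause rather than a direct effect.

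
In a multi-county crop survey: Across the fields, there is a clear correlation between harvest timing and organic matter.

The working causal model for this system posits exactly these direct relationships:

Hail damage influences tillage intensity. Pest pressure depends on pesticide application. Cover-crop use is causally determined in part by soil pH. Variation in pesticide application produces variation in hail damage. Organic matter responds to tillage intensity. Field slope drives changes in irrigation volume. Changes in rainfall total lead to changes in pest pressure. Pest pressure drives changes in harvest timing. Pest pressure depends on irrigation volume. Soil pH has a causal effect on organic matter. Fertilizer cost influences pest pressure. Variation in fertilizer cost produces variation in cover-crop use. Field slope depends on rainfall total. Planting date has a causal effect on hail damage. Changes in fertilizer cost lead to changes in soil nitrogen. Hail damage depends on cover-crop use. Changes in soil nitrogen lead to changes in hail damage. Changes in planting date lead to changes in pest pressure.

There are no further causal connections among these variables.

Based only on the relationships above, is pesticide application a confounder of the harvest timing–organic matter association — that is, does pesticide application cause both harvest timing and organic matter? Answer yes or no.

yes

Pesticide application has a causal path to harvest timing (pesticide application → pest pressure → harvest timing) and to organic matter (pesticide application → hail damage → tillage intensity → organic matter), so it is a common cause of both — a confounder.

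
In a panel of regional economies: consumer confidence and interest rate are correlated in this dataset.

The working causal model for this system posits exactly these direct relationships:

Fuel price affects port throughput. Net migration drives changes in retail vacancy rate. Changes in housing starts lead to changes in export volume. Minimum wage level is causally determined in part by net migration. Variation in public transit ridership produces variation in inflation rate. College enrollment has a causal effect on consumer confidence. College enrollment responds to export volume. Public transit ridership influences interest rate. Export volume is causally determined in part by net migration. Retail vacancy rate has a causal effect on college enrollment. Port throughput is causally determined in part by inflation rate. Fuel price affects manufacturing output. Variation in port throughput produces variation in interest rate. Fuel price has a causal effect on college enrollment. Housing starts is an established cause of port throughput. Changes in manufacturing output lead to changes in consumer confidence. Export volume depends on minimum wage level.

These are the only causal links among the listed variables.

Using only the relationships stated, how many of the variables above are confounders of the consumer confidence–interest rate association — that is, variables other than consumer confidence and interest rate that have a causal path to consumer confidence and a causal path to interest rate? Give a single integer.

2

The common causes are: fuel price (to consumer confidence via fuel price → manufacturing output → consumer confidence; to interest rate via fuel price → port throughput → interest rate); housing starts (to consumer confidence via housing starts → export volume → college enrollment → consumer confidence; to interest rate via housing starts → port throughput → interest rate).
Every other variable lacks a causal path to at least one of consumer confidence and interest rate.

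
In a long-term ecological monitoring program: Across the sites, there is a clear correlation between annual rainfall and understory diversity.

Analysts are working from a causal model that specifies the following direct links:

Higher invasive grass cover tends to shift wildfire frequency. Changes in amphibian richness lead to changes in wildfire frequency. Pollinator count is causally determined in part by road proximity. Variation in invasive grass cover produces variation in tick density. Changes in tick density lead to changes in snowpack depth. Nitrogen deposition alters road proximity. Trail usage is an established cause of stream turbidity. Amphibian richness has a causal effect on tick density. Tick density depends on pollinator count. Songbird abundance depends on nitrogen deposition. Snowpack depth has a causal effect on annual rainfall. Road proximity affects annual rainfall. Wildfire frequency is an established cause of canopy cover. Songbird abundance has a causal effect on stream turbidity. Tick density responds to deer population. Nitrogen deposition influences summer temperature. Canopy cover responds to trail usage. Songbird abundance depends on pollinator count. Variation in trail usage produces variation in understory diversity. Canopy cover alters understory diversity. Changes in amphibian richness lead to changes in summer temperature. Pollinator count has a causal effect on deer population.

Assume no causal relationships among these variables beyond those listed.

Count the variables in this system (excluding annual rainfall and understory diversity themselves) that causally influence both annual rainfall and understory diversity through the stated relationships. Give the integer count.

The common causes are: amphibian richness (to annual rainfall via amphibian richness → tick density → snowpack depth → annual rainfall; to understory diversity via amphibian richness → wildfire frequency → canopy cover → understory diversity); invasive grass cover (to annual rainfall via invasive grass cover → tick density → snowpack depth → annual rainfall; to understory diversity via invasive grass cover → wildfire frequency → canopy cover → understory diversity).
Every other variable lacks a causal path to at least one of annual rainfall and understory diversity.

2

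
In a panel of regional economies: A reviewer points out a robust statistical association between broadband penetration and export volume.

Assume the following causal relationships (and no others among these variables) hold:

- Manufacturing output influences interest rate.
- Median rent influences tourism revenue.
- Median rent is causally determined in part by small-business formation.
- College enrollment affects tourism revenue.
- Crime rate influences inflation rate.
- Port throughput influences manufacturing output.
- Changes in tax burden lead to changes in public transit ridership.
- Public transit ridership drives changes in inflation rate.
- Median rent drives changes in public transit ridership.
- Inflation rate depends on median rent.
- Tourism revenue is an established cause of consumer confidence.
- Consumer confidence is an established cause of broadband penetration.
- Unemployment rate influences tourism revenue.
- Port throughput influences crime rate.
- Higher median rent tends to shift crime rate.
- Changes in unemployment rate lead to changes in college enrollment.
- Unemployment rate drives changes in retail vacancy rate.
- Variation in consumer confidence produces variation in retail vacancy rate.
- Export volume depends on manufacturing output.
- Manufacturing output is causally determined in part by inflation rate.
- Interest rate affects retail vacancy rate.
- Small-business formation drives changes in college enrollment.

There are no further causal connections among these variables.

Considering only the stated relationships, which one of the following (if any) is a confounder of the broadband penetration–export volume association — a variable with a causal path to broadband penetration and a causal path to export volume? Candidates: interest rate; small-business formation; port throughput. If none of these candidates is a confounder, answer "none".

small-business formation

Small-business formation causes broadband penetration (small-business formation → college enrollment → tourism revenue → consumer confidence → broadband penetration) and also causes export volume (small-business formation → median rent → inflation rate → manufacturing output → export volume); it is a common cause of both.
Each of the other candidates lacks a causal path to at least one of broadband penetration and export volume, so they do not confound the relationship.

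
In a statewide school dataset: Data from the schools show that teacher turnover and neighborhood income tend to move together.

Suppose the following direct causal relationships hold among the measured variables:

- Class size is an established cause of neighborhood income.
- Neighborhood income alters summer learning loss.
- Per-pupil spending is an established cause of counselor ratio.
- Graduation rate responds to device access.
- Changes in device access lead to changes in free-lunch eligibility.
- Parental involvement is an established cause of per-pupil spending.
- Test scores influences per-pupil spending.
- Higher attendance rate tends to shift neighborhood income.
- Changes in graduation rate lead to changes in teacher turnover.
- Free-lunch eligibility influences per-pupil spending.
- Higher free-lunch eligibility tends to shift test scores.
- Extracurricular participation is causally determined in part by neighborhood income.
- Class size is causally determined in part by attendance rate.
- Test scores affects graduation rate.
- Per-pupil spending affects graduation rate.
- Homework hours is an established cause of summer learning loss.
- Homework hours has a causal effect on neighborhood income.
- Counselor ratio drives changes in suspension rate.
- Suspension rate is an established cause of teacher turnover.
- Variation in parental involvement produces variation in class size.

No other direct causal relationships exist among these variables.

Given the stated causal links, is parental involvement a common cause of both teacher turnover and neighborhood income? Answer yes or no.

yes

Parental involvement has a causal path to teacher turnover (parental involvement → per-pupil spending → graduation rate → teacher turnover) and to neighborhood income (parental involvement → class size → neighborhood income), so it is a common cause of both — a confounder.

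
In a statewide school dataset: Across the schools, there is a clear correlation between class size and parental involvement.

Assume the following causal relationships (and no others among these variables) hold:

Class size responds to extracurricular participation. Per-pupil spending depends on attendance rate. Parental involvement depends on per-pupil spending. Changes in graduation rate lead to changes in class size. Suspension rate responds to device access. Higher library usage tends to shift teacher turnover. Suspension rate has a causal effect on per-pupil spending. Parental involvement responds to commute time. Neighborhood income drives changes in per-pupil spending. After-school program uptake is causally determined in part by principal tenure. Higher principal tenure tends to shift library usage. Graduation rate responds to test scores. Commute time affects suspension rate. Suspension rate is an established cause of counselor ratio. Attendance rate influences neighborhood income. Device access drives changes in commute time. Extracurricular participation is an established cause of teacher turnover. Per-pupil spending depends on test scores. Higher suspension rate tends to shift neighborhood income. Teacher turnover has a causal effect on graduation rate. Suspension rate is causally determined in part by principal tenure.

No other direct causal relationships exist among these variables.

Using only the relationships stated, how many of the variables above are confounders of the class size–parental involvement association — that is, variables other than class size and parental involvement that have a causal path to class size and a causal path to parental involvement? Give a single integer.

The common causes are: principal tenure (to class size via principal tenure → library usage → teacher turnover → graduation rate → class size; to parental involvement via principal tenure → suspension rate → per-pupil spending → parental involvement); test scores (to class size via test scores → graduation rate → class size; to parental involvement via test scores → per-pupil spending → parental involvement).
Every other variable lacks a causal path to at least one of class size and parental involvement.

2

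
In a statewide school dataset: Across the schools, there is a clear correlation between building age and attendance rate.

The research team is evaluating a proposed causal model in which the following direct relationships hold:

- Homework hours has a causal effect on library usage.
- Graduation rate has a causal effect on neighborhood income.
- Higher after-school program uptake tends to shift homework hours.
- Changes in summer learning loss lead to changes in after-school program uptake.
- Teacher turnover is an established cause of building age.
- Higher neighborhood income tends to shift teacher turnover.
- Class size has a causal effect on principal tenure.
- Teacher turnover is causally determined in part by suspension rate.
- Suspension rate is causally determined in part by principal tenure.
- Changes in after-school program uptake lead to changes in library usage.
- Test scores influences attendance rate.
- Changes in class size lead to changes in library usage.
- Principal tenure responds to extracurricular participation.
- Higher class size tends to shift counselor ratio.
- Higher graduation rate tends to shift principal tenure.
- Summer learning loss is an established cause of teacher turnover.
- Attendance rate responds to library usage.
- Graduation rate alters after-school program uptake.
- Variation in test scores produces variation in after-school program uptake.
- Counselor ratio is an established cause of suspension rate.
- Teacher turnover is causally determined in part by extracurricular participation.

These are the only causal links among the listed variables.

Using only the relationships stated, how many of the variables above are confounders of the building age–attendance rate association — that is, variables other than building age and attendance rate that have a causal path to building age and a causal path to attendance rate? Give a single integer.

3

The common causes are: class size (to building age via class size → principal tenure → suspension rate → teacher turnover → building age; to attendance rate via class size → library usage → attendance rate); graduation rate (to building age via graduation rate → neighborhood income → teacher turnover → building age; to attendance rate via graduation rate → after-school program uptake → library usage → attendance rate); summer learning loss (to building age via summer learning loss → teacher turnover → building age; to attendance rate via summer learning loss → after-school program uptake → library usage → attendance rate).
Every other variable lacks a causal path to at least one of building age and attendance rate.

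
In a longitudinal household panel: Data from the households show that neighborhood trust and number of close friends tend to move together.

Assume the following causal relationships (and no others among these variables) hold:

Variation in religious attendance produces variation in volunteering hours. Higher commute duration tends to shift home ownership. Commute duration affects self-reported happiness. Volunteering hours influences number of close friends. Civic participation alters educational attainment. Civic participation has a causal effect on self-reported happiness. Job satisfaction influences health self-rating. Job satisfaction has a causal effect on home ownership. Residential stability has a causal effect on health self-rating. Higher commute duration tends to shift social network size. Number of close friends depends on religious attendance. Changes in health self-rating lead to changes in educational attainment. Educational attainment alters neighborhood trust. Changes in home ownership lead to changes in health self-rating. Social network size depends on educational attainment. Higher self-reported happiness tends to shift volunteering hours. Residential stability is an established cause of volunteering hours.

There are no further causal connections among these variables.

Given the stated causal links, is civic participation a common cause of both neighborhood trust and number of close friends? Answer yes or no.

yes

Civic participation has a causal path to neighborhood trust (civic participation → educational attainment → neighborhood trust) and to number of close friends (civic participation → self-reported happiness → volunteering hours → number of close friends), so it is a common cause of both — a confounder.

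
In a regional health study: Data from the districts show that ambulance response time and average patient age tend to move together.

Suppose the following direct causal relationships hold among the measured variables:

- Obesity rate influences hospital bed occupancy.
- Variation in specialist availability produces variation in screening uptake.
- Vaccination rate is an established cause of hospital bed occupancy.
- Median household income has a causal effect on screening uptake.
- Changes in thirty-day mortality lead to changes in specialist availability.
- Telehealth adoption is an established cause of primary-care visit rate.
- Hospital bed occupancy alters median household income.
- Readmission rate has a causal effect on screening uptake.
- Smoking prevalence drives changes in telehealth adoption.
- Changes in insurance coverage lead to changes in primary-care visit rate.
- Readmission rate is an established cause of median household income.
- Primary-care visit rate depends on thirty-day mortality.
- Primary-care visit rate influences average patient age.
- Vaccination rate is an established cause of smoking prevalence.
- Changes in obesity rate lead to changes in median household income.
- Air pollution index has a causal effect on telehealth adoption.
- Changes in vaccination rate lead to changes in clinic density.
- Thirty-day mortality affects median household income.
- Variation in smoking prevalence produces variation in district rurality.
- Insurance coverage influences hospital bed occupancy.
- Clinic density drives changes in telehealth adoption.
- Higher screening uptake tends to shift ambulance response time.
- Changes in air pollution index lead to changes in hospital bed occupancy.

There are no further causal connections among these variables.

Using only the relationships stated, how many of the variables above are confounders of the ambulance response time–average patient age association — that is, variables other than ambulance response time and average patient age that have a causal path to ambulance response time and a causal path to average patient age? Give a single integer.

4

The common causes are: air pollution index (to ambulance response time via air pollution index → hospital bed occupancy → median household income → screening uptake → ambulance response time; to average patient age via air pollution index → telehealth adoption → primary-care visit rate → average patient age); insurance coverage (to ambulance response time via insurance coverage → hospital bed occupancy → median household income → screening uptake → ambulance response time; to average patient age via insurance coverage → primary-care visit rate → average patient age); thirty-day mortality (to ambulance response time via thirty-day mortality → specialist availability → screening uptake → ambulance response time; to average patient age via thirty-day mortality → primary-care visit rate → average patient age); vaccination rate (to ambulance response time via vaccination rate → hospital bed occupancy → median household income → screening uptake → ambulance response time; to average patient age via vaccination rate → clinic density → telehealth adoption → primary-care visit rate → average patient age).
Every other variable lacks a causal path to at least one of ambulance response time and average patient age.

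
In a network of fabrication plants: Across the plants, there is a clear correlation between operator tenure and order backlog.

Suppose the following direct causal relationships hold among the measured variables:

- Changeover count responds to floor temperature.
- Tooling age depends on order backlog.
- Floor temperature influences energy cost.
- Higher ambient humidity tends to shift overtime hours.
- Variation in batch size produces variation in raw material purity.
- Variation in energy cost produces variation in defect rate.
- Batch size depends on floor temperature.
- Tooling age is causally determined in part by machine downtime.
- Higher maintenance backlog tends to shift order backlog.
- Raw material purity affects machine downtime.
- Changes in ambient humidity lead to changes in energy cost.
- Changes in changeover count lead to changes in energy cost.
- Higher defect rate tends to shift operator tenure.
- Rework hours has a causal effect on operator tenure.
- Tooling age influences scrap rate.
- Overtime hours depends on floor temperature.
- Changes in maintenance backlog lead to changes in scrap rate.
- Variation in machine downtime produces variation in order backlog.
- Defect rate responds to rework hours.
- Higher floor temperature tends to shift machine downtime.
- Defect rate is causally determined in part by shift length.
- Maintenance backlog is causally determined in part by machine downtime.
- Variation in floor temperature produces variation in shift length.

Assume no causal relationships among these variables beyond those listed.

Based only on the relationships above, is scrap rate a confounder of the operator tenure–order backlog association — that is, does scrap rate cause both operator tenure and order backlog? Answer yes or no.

no

Scrap rate has no stated causal path to either operator tenure or order backlog. A confounder must cause both variables, so scrap rate does not qualify.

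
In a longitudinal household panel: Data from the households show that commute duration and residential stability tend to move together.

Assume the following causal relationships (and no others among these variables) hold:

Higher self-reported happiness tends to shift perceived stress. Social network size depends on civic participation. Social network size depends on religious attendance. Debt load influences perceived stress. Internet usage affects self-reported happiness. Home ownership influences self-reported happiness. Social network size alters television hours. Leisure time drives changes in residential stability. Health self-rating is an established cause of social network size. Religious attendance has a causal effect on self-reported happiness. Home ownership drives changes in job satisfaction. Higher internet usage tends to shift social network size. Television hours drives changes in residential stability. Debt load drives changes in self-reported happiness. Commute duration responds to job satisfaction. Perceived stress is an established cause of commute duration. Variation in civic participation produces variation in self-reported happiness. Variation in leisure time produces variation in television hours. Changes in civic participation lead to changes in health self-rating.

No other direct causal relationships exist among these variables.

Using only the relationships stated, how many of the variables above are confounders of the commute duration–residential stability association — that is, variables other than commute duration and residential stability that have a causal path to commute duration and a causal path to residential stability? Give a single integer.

The common causes are: civic participation (to commute duration via civic participation → self-reported happiness → perceived stress → commute duration; to residential stability via civic participation → social network size → television hours → residential stability); internet usage (to commute duration via internet usage → self-reported happiness → perceived stress → commute duration; to residential stability via internet usage → social network size → television hours → residential stability); religious attendance (to commute duration via religious attendance → self-reported happiness → perceived stress → commute duration; to residential stability via religious attendance → social network size → television hours → residential stability).
Every other variable lacks a causal path to at least one of commute duration and residential stability.

3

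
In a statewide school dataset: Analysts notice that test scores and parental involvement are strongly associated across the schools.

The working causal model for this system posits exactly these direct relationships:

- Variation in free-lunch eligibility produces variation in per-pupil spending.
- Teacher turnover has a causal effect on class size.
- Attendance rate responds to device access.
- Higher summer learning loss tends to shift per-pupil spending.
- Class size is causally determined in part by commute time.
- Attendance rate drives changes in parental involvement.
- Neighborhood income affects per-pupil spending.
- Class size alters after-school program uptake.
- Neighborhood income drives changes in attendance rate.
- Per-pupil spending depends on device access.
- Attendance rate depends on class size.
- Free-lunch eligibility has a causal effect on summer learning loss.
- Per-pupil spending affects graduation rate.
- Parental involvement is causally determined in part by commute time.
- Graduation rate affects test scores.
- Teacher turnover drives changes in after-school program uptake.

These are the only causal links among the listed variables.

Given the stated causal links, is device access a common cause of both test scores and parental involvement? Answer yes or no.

Device access has a causal path to test scores (device access → per-pupil spending → graduation rate → test scores) and to parental involvement (device access → attendance rate → parental involvement), so it is a common cause of both — a confounder.

yes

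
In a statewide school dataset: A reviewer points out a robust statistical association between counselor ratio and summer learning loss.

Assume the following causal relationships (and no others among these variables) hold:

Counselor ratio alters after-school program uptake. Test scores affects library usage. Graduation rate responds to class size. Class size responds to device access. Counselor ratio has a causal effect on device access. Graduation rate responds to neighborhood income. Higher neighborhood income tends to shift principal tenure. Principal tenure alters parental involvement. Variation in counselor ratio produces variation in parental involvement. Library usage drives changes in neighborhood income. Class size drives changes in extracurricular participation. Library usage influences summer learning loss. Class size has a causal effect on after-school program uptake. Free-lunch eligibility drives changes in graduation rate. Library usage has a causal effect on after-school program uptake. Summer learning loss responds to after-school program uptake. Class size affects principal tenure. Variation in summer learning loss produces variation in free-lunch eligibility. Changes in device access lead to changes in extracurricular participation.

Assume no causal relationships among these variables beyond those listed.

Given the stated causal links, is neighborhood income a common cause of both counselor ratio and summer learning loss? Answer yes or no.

Neighborhood income has no stated causal path to either counselor ratio or summer learning loss. A confounder must cause both variables, so neighborhood income does not qualify.

no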